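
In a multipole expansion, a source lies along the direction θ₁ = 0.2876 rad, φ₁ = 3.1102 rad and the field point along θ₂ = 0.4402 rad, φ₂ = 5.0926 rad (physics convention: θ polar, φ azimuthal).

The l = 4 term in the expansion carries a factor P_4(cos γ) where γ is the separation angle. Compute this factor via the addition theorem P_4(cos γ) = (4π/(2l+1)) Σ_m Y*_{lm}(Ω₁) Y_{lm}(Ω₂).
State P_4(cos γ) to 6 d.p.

-0.171425

Expand P_4 via completeness: Σ_{m} conj(Y_{4,m}) at Ω₁ times Y_{4,m} at Ω₂ —
  [-4]  conj(Y_{4,-4})(Ω₁) = 0.00284 - 0.00036j ; Y_{4,-4}(Ω₂) = 0.00073 - 0.01457j ; Δ = -0.00000 - 0.00004j
  [-3]  conj(Y_{4,-3})(Ω₁) = -0.02727 + 0.00258j ; Y_{4,-3}(Ω₂) = -0.07963 - 0.03654j ; Δ = 0.00227 + 0.00079j
  [-2]  conj(Y_{4,-2})(Ω₁) = 0.14604 - 0.00918j ; Y_{4,-2}(Ω₂) = -0.20812 + 0.19798j ; Δ = -0.02858 + 0.03082j
  [-1]  conj(Y_{4,-1})(Ω₁) = -0.44203 + 0.01388j ; Y_{4,-1}(Ω₂) = 0.18470 + 0.46215j ; Δ = -0.08806 - 0.20172j
  [+0]  conj(Y_{4,0})(Ω₁) = 0.52980 + 0.00000j ; Y_{4,0}(Ω₂) = 0.20002 + 0.00000j ; Δ = 0.10597 + 0.00000j
  [+1]  conj(Y_{4,1})(Ω₁) = 0.44203 + 0.01388j ; Y_{4,1}(Ω₂) = -0.18470 + 0.46215j ; Δ = -0.08806 + 0.20172j
  [+2]  conj(Y_{4,2})(Ω₁) = 0.14604 + 0.00918j ; Y_{4,2}(Ω₂) = -0.20812 - 0.19798j ; Δ = -0.02858 - 0.03082j
  [+3]  conj(Y_{4,3})(Ω₁) = 0.02727 + 0.00258j ; Y_{4,3}(Ω₂) = 0.07963 - 0.03654j ; Δ = 0.00227 - 0.00079j
  [+4]  conj(Y_{4,4})(Ω₁) = 0.00284 + 0.00036j ; Y_{4,4}(Ω₂) = 0.00073 + 0.01457j ; Δ = -0.00000 + 0.00004j
Σ over m = -0.12277 + 0.00000j; ×(4π/9) → -0.17142 + 0.00000j. Real part: -0.171425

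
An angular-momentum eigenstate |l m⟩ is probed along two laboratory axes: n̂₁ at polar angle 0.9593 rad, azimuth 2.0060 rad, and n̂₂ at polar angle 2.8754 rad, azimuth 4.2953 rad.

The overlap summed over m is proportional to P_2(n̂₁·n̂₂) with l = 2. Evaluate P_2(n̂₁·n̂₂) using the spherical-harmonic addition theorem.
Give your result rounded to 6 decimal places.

Addition theorem: P_2(cos γ) = (4π/5) Σ_m Y*_{lm}(Ω₁) Y_{lm}(Ω₂), m = −2…2:
  m=-2: Y*=-0.16691 - 0.19800j  Y=-0.01796 - 0.01980j  product -0.00092 + 0.00686j
  m=-1: Y*=-0.15310 + 0.32929j  Y=0.07943 - 0.17926j  product 0.04687 + 0.05360j
  m=+0: Y*=-0.00355 + 0.00000j  Y=0.56531 + 0.00000j  product -0.00201 + 0.00000j
  m=+1: Y*=0.15310 + 0.32929j  Y=-0.07943 - 0.17926j  product 0.04687 - 0.05360j
  m=+2: Y*=-0.16691 + 0.19800j  Y=-0.01796 + 0.01980j  product -0.00092 - 0.00686j
Accumulated sum 0.08989 - 0.00000j; after 4π/(2l+1) scaling, 0.22591 - 0.00000j ⇒ P_2 = 0.225907

0.225907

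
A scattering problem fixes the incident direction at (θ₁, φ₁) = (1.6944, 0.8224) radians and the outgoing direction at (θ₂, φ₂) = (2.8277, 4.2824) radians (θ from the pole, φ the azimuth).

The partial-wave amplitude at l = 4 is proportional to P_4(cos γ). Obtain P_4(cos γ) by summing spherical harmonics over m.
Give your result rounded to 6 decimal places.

Summing Y*_{l m}(θ₁,φ₁)·Y_{l m}(θ₂,φ₂) over m ∈ [−4, 4]; prefactor 4π/(2·4+1) = 1.396263:
  [-4]  conj(Y_{4,-4})(Ω₁) = (-0.424489, -0.063290) ; Y_{4,-4}(Ω₂) = (-0.000598, 0.003977) ; Δ = (0.000505, -0.001651)
  [-3]  conj(Y_{4,-3})(Ω₁) = (0.117798, -0.094171) ; Y_{4,-3}(Ω₂) = (-0.033671, 0.009712) ; Δ = (-0.003052, 0.004315)
  [-2]  conj(Y_{4,-2})(Ω₁) = (0.021766, -0.293580) ; Y_{4,-2}(Ω₂) = (-0.110961, -0.128882) ; Δ = (-0.040252, 0.029771)
  [-1]  conj(Y_{4,-1})(Ω₁) = (0.113968, 0.122731) ; Y_{4,-1}(Ω₂) = (0.193016, -0.420873) ; Δ = (0.073652, -0.024277)
  [+0]  conj(Y_{4,0})(Ω₁) = (0.269973, -0.000000) ; Y_{4,0}(Ω₂) = (0.476533, 0.000000) ; Δ = (0.128651, 0.000000)
  [+1]  conj(Y_{4,1})(Ω₁) = (-0.113968, 0.122731) ; Y_{4,1}(Ω₂) = (-0.193016, -0.420873) ; Δ = (0.073652, 0.024277)
  [+2]  conj(Y_{4,2})(Ω₁) = (0.021766, 0.293580) ; Y_{4,2}(Ω₂) = (-0.110961, 0.128882) ; Δ = (-0.040252, -0.029771)
  [+3]  conj(Y_{4,3})(Ω₁) = (-0.117798, -0.094171) ; Y_{4,3}(Ω₂) = (0.033671, 0.009712) ; Δ = (-0.003052, -0.004315)
  [+4]  conj(Y_{4,4})(Ω₁) = (-0.424489, 0.063290) ; Y_{4,4}(Ω₂) = (-0.000598, -0.003977) ; Δ = (0.000505, 0.001651)
Accumulated sum (0.190357, 0.000000); after 4π/(2l+1) scaling, (0.265789, 0.000000) ⇒ P_4 = 0.265789

0.265789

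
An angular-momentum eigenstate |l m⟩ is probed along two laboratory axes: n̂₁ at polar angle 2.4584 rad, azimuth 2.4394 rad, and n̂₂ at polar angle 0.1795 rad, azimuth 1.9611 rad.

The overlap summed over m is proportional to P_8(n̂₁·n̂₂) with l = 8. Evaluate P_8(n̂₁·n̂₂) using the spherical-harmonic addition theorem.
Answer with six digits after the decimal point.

0.313962

Addition theorem: P_8(cos γ) = (4π/17) Σ_m Y*_{lm}(Ω₁) Y_{lm}(Ω₂), m = −8…8:
  [-8]  conj(Y_{8,-8})(Ω₁) = +0.010224+0.008028i ; Y_{8,-8}(Ω₂) = -0.000001-0.000000i ; Δ = -0.000000-0.000000i
  [-7]  conj(Y_{8,-7})(Ω₁) = +0.012876+0.062568i ; Y_{8,-7}(Ω₂) = +0.000005-0.000011i ; Δ = +0.000001+0.000000i
  [-6]  conj(Y_{8,-6})(Ω₁) = -0.091493+0.167782i ; Y_{8,-6}(Ω₂) = +0.000115+0.000118i ; Δ = -0.000030+0.000008i
  [-5]  conj(Y_{8,-5})(Ω₁) = -0.355073+0.137463i ; Y_{8,-5}(Ω₂) = -0.001553+0.000621i ; Δ = +0.000466-0.000434i
  [-4]  conj(Y_{8,-4})(Ω₁) = -0.450772-0.155823i ; Y_{8,-4}(Ω₂) = +0.000121-0.012632i ; Δ = -0.002023+0.005675i
  [-3]  conj(Y_{8,-3})(Ω₁) = -0.127993-0.215582i ; Y_{8,-3}(Ω₂) = +0.064794+0.027386i ; Δ = -0.002389-0.017474i
  [-2]  conj(Y_{8,-2})(Ω₁) = -0.037644+0.224122i ; Y_{8,-2}(Ω₂) = -0.194862+0.193004i ; Δ = -0.035921-0.050938i
  [-1]  conj(Y_{8,-1})(Ω₁) = -0.287760+0.243458i ; Y_{8,-1}(Ω₂) = -0.248953-0.605122i ; Δ = +0.218960+0.113521i
  [+0]  conj(Y_{8,0})(Ω₁) = +0.114932-0.000000i ; Y_{8,0}(Ω₂) = +0.579528+0.000000i ; Δ = +0.066606+0.000000i
  [+1]  conj(Y_{8,1})(Ω₁) = +0.287760+0.243458i ; Y_{8,1}(Ω₂) = +0.248953-0.605122i ; Δ = +0.218960-0.113521i
  [+2]  conj(Y_{8,2})(Ω₁) = -0.037644-0.224122i ; Y_{8,2}(Ω₂) = -0.194862-0.193004i ; Δ = -0.035921+0.050938i
  [+3]  conj(Y_{8,3})(Ω₁) = +0.127993-0.215582i ; Y_{8,3}(Ω₂) = -0.064794+0.027386i ; Δ = -0.002389+0.017474i
  [+4]  conj(Y_{8,4})(Ω₁) = -0.450772+0.155823i ; Y_{8,4}(Ω₂) = +0.000121+0.012632i ; Δ = -0.002023-0.005675i
  [+5]  conj(Y_{8,5})(Ω₁) = +0.355073+0.137463i ; Y_{8,5}(Ω₂) = +0.001553+0.000621i ; Δ = +0.000466+0.000434i
  [+6]  conj(Y_{8,6})(Ω₁) = -0.091493-0.167782i ; Y_{8,6}(Ω₂) = +0.000115-0.000118i ; Δ = -0.000030-0.000008i
  [+7]  conj(Y_{8,7})(Ω₁) = -0.012876+0.062568i ; Y_{8,7}(Ω₂) = -0.000005-0.000011i ; Δ = +0.000001-0.000000i
  [+8]  conj(Y_{8,8})(Ω₁) = +0.010224-0.008028i ; Y_{8,8}(Ω₂) = -0.000001+0.000000i ; Δ = -0.000000+0.000000i
Total Σ_m = +0.424733-0.000000i. Multiply by 0.739198: +0.313962-0.000000i. P_8(cos γ) = 0.313962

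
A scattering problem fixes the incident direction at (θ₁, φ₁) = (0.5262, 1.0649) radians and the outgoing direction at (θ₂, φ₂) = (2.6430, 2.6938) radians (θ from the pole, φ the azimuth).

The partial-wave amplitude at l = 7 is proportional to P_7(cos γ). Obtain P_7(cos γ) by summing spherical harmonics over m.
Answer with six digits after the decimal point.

0.131312

Term-by-term m-sum for l=7 (normalisation 4π/15 = 0.837758):
  term(m=-7) = +0.000005+0.000011i   from Y*(Ω₁)=+0.001569+0.003714i, Y(Ω₂)=+0.002859-0.000020i
  term(m=-6) = +0.000480-0.000174i   from Y*(Ω₁)=+0.025824+0.002753i, Y(Ω₂)=+0.017649-0.008631i
  term(m=-5) = -0.002426-0.008115i   from Y*(Ω₁)=+0.058762-0.083699i, Y(Ω₂)=+0.051312-0.065012i
  term(m=-4) = -0.062542+0.014803i   from Y*(Ω₁)=-0.118724-0.244037i, Y(Ω₂)=+0.051769-0.231097i
  term(m=-3) = +0.036732+0.208586i   from Y*(Ω₁)=-0.470344-0.025002i, Y(Ω₂)=-0.101383-0.438086i
  term(m=-2) = +0.206086-0.024057i   from Y*(Ω₁)=-0.229912+0.367529i, Y(Ω₂)=-0.299160-0.373590i
  term(m=-1) = +0.000125+0.002146i   from Y*(Ω₁)=-0.022751-0.041067i, Y(Ω₂)=-0.041276-0.019827i
  term(m=+0) = -0.200174-0.000000i   from Y*(Ω₁)=-0.447308-0.000000i, Y(Ω₂)=+0.447507+0.000000i
  term(m=+1) = +0.000125-0.002146i   from Y*(Ω₁)=+0.022751-0.041067i, Y(Ω₂)=+0.041276-0.019827i
  term(m=+2) = +0.206086+0.024057i   from Y*(Ω₁)=-0.229912-0.367529i, Y(Ω₂)=-0.299160+0.373590i
  term(m=+3) = +0.036732-0.208586i   from Y*(Ω₁)=+0.470344-0.025002i, Y(Ω₂)=+0.101383-0.438086i
  term(m=+4) = -0.062542-0.014803i   from Y*(Ω₁)=-0.118724+0.244037i, Y(Ω₂)=+0.051769+0.231097i
  term(m=+5) = -0.002426+0.008115i   from Y*(Ω₁)=-0.058762-0.083699i, Y(Ω₂)=-0.051312-0.065012i
  term(m=+6) = +0.000480+0.000174i   from Y*(Ω₁)=+0.025824-0.002753i, Y(Ω₂)=+0.017649+0.008631i
  term(m=+7) = +0.000005-0.000011i   from Y*(Ω₁)=-0.001569+0.003714i, Y(Ω₂)=-0.002859-0.000020i
Accumulated sum +0.156742+0.000000i; after 4π/(2l+1) scaling, +0.131312+0.000000i ⇒ P_7 = 0.131312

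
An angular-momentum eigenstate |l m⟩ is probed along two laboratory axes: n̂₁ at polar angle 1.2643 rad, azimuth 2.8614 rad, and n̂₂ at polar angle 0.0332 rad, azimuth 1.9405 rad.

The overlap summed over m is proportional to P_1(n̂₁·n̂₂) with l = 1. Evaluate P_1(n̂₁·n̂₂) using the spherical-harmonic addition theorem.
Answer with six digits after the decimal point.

Term-by-term m-sum for l=1 (normalisation 4π/3 = 4.188790):
  m=-1: Y*=-0.31655 + 0.09109j  Y=-0.00414 - 0.01069j  product 0.00229 + 0.00301j
  m=+0: Y*=0.14742 + 0.00000j  Y=0.48833 + 0.00000j  product 0.07199 + 0.00000j
  m=+1: Y*=0.31655 + 0.09109j  Y=0.00414 - 0.01069j  product 0.00229 - 0.00301j
Σ over m = 0.07656 + 0.00000j; ×(4π/3) → 0.32070 + 0.00000j. Real part: 0.320704

0.320704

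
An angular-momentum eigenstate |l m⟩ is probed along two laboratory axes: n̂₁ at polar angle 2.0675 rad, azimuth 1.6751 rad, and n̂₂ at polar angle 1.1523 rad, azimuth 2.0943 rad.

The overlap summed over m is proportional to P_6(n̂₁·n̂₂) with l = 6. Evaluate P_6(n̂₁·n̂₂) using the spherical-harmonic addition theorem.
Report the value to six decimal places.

Expand P_6 via completeness: Σ_{m} conj(Y_{6,m}) at Ω₁ times Y_{6,m} at Ω₂ —
  m=-6: Y*=(-0.180787, -0.130661)  Y=(0.281091, 0.000160)  product (-0.050797, -0.036757)
  m=-5: Y*=(0.208660, -0.363153)  Y=(-0.216721, 0.374960)  product (0.090947, 0.156942)
  m=-4: Y*=(0.291878, 0.129371)  Y=(-0.101471, -0.175907)  product (-0.006860, -0.064471)
  m=-3: Y*=(0.032602, -0.100766)  Y=(-0.238949, -0.000068)  product (-0.007797, 0.024076)
  m=-2: Y*=(0.341290, 0.072247)  Y=(0.145877, -0.252556)  product (0.068033, -0.075656)
  m=-1: Y*=(-0.001990, 0.019013)  Y=(-0.072310, -0.125272)  product (0.002526, -0.001125)
  m=+0: Y*=(0.337248, -0.000000)  Y=(0.304484, 0.000000)  product (0.102686, 0.000000)
  m=+1: Y*=(0.001990, 0.019013)  Y=(0.072310, -0.125272)  product (0.002526, 0.001125)
  m=+2: Y*=(0.341290, -0.072247)  Y=(0.145877, 0.252556)  product (0.068033, 0.075656)
  m=+3: Y*=(-0.032602, -0.100766)  Y=(0.238949, -0.000068)  product (-0.007797, -0.024076)
  m=+4: Y*=(0.291878, -0.129371)  Y=(-0.101471, 0.175907)  product (-0.006860, 0.064471)
  m=+5: Y*=(-0.208660, -0.363153)  Y=(0.216721, 0.374960)  product (0.090947, -0.156942)
  m=+6: Y*=(-0.180787, 0.130661)  Y=(0.281091, -0.000160)  product (-0.050797, 0.036757)
Accumulated sum (0.294790, 0.000000); after 4π/(2l+1) scaling, (0.284956, 0.000000) ⇒ P_6 = 0.284956

0.284956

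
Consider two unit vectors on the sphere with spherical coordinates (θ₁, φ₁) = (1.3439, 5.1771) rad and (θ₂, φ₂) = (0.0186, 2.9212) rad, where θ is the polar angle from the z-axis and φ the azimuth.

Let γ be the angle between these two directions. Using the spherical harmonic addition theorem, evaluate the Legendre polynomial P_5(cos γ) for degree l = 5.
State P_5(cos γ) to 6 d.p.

0.318613

Addition theorem: P_5(cos γ) = (4π/11) Σ_m Y*_{lm}(Ω₁) Y_{lm}(Ω₂), m = −5…5:
  [-5]  conj(Y_{5,-5})(Ω₁) = (0.297486, 0.278674) ; Y_{5,-5}(Ω₂) = (-0.000000, -0.000000) ; Δ = (0.000000, -0.000000)
  [-4]  conj(Y_{5,-4})(Ω₁) = (-0.084542, 0.285337) ; Y_{5,-4}(Ω₂) = (0.000000, 0.000000) ; Δ = (-0.000000, 0.000000)
  [-3]  conj(Y_{5,-3})(Ω₁) = (0.171557, -0.030627) ; Y_{5,-3}(Ω₂) = (-0.000014, -0.000011) ; Δ = (-0.000003, -0.000001)
  [-2]  conj(Y_{5,-2})(Ω₁) = (0.183680, 0.245995) ; Y_{5,-2}(Ω₂) = (0.001060, 0.000500) ; Δ = (0.000072, 0.000353)
  [-1]  conj(Y_{5,-1})(Ω₁) = (0.048296, -0.096335) ; Y_{5,-1}(Ω₂) = (-0.046446, -0.010405) ; Δ = (-0.003246, 0.003972)
  [+0]  conj(Y_{5,0})(Ω₁) = (0.305679, -0.000000) ; Y_{5,0}(Ω₂) = (0.933177, 0.000000) ; Δ = (0.285252, 0.000000)
  [+1]  conj(Y_{5,1})(Ω₁) = (-0.048296, -0.096335) ; Y_{5,1}(Ω₂) = (0.046446, -0.010405) ; Δ = (-0.003246, -0.003972)
  [+2]  conj(Y_{5,2})(Ω₁) = (0.183680, -0.245995) ; Y_{5,2}(Ω₂) = (0.001060, -0.000500) ; Δ = (0.000072, -0.000353)
  [+3]  conj(Y_{5,3})(Ω₁) = (-0.171557, -0.030627) ; Y_{5,3}(Ω₂) = (0.000014, -0.000011) ; Δ = (-0.000003, 0.000001)
  [+4]  conj(Y_{5,4})(Ω₁) = (-0.084542, -0.285337) ; Y_{5,4}(Ω₂) = (0.000000, -0.000000) ; Δ = (-0.000000, -0.000000)
  [+5]  conj(Y_{5,5})(Ω₁) = (-0.297486, 0.278674) ; Y_{5,5}(Ω₂) = (0.000000, -0.000000) ; Δ = (0.000000, 0.000000)
Total Σ_m = (0.278899, -0.000000). Multiply by 1.142397: (0.318613, -0.000000). P_5(cos γ) = 0.318613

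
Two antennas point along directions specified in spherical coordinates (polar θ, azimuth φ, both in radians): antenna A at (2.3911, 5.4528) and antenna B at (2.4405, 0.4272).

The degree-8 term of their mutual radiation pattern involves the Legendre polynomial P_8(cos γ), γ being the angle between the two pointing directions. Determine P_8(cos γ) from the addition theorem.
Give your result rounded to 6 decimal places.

Summing Y*_{l m}(θ₁,φ₁)·Y_{l m}(θ₂,φ₂) over m ∈ [−8, 8]; prefactor 4π/(2·8+1) = 0.739198:
  m=-8: Y*=0.02258 - 0.00850j  Y=-0.01487 + 0.00421j  product -0.00030 + 0.00022j
  m=-7: Y*=-0.09223 - 0.04691j  Y=0.07237 + 0.01103j  product -0.00616 - 0.00441j
  m=-6: Y*=0.07093 + 0.25638j  Y=-0.17617 - 0.11502j  product 0.01699 - 0.05332j
  m=-5: Y*=0.23429 - 0.37332j  Y=0.21403 + 0.33746j  product 0.17613 - 0.00084j
  m=-4: Y*=-0.40965 + 0.07452j  Y=-0.06430 - 0.46294j  product 0.06084 + 0.18485j
  m=-3: Y*=0.04045 + 0.03078j  Y=-0.05698 + 0.19151j  product -0.00820 + 0.00599j
  m=-2: Y*=0.03205 + 0.35530j  Y=-0.17784 + 0.20425j  product -0.07827 - 0.05664j
  m=-1: Y*=0.15668 - 0.17145j  Y=0.31618 - 0.14394j  product 0.02486 - 0.07676j
  m=+0: Y*=0.29305 + 0.00000j  Y=0.17003 + 0.00000j  product 0.04983 + 0.00000j
  m=+1: Y*=-0.15668 - 0.17145j  Y=-0.31618 - 0.14394j  product 0.02486 + 0.07676j
  m=+2: Y*=0.03205 - 0.35530j  Y=-0.17784 - 0.20425j  product -0.07827 + 0.05664j
  m=+3: Y*=-0.04045 + 0.03078j  Y=0.05698 + 0.19151j  product -0.00820 - 0.00599j
  m=+4: Y*=-0.40965 - 0.07452j  Y=-0.06430 + 0.46294j  product 0.06084 - 0.18485j
  m=+5: Y*=-0.23429 - 0.37332j  Y=-0.21403 + 0.33746j  product 0.17613 + 0.00084j
  m=+6: Y*=0.07093 - 0.25638j  Y=-0.17617 + 0.11502j  product 0.01699 + 0.05332j
  m=+7: Y*=0.09223 - 0.04691j  Y=-0.07237 + 0.01103j  product -0.00616 + 0.00441j
  m=+8: Y*=0.02258 + 0.00850j  Y=-0.01487 - 0.00421j  product -0.00030 - 0.00022j
Total Σ_m = 0.42161 - 0.00000j. Multiply by 0.739198: 0.31165 - 0.00000j. P_8(cos γ) = 0.311653

0.311653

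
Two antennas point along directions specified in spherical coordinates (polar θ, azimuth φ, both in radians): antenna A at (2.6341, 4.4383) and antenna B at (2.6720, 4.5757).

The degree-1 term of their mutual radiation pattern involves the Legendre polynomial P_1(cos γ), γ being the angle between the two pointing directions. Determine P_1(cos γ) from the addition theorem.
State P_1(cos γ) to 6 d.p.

Addition theorem: P_1(cos γ) = (4π/3) Σ_m Y*_{lm}(Ω₁) Y_{lm}(Ω₂), m = −1…1:
  term(m=-1) = 0.02600 - 0.00360j   from Y*(Ω₁)=-0.04545 - 0.16164j, Y(Ω₂)=-0.02130 + 0.15489j
  term(m=+0) = 0.18606 + 0.00000j   from Y*(Ω₁)=-0.42702 + 0.00000j, Y(Ω₂)=-0.43571 + 0.00000j
  term(m=+1) = 0.02600 + 0.00360j   from Y*(Ω₁)=0.04545 - 0.16164j, Y(Ω₂)=0.02130 + 0.15489j
Σ over m = 0.23807 + 0.00000j; ×(4π/3) → 0.99721 + 0.00000j. Real part: 0.997209

0.997209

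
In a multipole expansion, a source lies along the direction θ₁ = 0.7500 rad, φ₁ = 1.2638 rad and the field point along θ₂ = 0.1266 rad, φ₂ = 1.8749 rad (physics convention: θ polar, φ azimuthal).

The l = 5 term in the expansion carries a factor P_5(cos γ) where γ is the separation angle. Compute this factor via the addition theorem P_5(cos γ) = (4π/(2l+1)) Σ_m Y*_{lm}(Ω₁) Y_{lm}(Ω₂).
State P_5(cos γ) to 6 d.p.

-0.403685

Addition theorem: P_5(cos γ) = (4π/11) Σ_m Y*_{lm}(Ω₁) Y_{lm}(Ω₂), m = −5…5:
  m=-5: 0.06826 + 0.00245j × -0.00001 - 0.00000j = -0.00000 - 0.00000j  (running Σ = -0.00000 - 0.00000j)
  m=-4: 0.07793 - 0.21835j × 0.00013 - 0.00035j = -0.00007 - 0.00006j  (running Σ = -0.00007 - 0.00006j)
  m=-3: -0.33309 - 0.25312j × 0.00433 + 0.00335j = -0.00059 - 0.00221j  (running Σ = -0.00066 - 0.00227j)
  m=-2: -0.28543 + 0.20120j × -0.04294 + 0.02990j = 0.00624 - 0.01717j  (running Σ = 0.00558 - 0.01944j)
  m=-1: -0.03141 - 0.09909j × -0.09153 - 0.29165j = -0.02602 + 0.01823j  (running Σ = -0.02044 - 0.00121j)
  m=0: -0.37812 + 0.00000j × 0.82640 + 0.00000j = -0.31248 + 0.00000j  (running Σ = -0.33292 - 0.00121j)
  m=1: 0.03141 - 0.09909j × 0.09153 - 0.29165j = -0.02602 - 0.01823j  (running Σ = -0.35895 - 0.01944j)
  m=2: -0.28543 - 0.20120j × -0.04294 - 0.02990j = 0.00624 + 0.01717j  (running Σ = -0.35271 - 0.00227j)
  m=3: 0.33309 - 0.25312j × -0.00433 + 0.00335j = -0.00059 + 0.00221j  (running Σ = -0.35330 - 0.00006j)
  m=4: 0.07793 + 0.21835j × 0.00013 + 0.00035j = -0.00007 + 0.00006j  (running Σ = -0.35337 - 0.00000j)
  m=5: -0.06826 + 0.00245j × 0.00001 - 0.00000j = -0.00000 + 0.00000j  (running Σ = -0.35337 - 0.00000j)
Accumulated sum -0.35337 - 0.00000j; after 4π/(2l+1) scaling, -0.40369 - 0.00000j ⇒ P_5 = -0.403685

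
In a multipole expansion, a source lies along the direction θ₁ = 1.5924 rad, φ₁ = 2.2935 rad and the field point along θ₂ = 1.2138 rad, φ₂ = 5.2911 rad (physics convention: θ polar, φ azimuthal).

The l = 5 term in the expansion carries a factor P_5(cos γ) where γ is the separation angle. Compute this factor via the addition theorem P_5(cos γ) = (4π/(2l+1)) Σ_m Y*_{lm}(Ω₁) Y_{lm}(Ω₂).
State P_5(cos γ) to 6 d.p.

-0.224563

Summing Y*_{l m}(θ₁,φ₁)·Y_{l m}(θ₂,φ₂) over m ∈ [−5, 5]; prefactor 4π/(2·5+1) = 1.142397:
  m=-5: Y*=(0.210750, -0.412918)  Y=(0.082277, -0.324883)  product (-0.116810, -0.102443)
  m=-4: Y*=(0.030685, -0.007861)  Y=(-0.267714, -0.290823)  product (-0.010501, -0.006820)
  m=-3: Y*=(-0.284642, -0.193614)  Y=(-0.027817, 0.004642)  product (0.008817, 0.004065)
  m=-2: Y*=(-0.004570, -0.036255)  Y=(0.132338, -0.301694)  product (-0.011543, -0.003419)
  m=-1: Y*=(-0.210407, 0.238594)  Y=(-0.065083, -0.099618)  product (0.037462, 0.005432)
  m=+0: Y*=(-0.037813, -0.000000)  Y=(0.302066, 0.000000)  product (-0.011422, -0.000000)
  m=+1: Y*=(0.210407, 0.238594)  Y=(0.065083, -0.099618)  product (0.037462, -0.005432)
  m=+2: Y*=(-0.004570, 0.036255)  Y=(0.132338, 0.301694)  product (-0.011543, 0.003419)
  m=+3: Y*=(0.284642, -0.193614)  Y=(0.027817, 0.004642)  product (0.008817, -0.004065)
  m=+4: Y*=(0.030685, 0.007861)  Y=(-0.267714, 0.290823)  product (-0.010501, 0.006820)
  m=+5: Y*=(-0.210750, -0.412918)  Y=(-0.082277, -0.324883)  product (-0.116810, 0.102443)
Σ over m = (-0.196572, 0.000000); ×(4π/11) → (-0.224563, 0.000000). Real part: -0.224563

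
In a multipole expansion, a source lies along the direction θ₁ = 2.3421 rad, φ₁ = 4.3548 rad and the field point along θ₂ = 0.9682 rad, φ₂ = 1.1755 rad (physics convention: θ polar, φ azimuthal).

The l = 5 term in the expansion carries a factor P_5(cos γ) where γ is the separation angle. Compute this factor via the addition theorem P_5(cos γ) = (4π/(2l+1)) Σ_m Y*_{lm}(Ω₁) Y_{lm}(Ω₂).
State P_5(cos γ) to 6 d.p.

-0.791742

Term-by-term m-sum for l=5 (normalisation 4π/11 = 1.142397):
  [-5]  conj(Y_{5,-5})(Ω₁) = -0.08589 + 0.01895j ; Y_{5,-5}(Ω₂) = 0.16187 + 0.06952j ; Δ = -0.01522 - 0.00290j
  [-4]  conj(Y_{5,-4})(Ω₁) = -0.03785 + 0.26773j ; Y_{5,-4}(Ω₂) = -0.00398 + 0.38323j ; Δ = -0.10245 - 0.01557j
  [-3]  conj(Y_{5,-3})(Ω₁) = 0.37789 + 0.20547j ; Y_{5,-3}(Ω₂) = -0.33909 + 0.13737j ; Δ = -0.15636 - 0.01776j
  [-2]  conj(Y_{5,-2})(Ω₁) = 0.20988 - 0.18229j ; Y_{5,-2}(Ω₂) = 0.01663 + 0.01681j ; Δ = 0.00656 + 0.00050j
  [-1]  conj(Y_{5,-1})(Ω₁) = 0.06788 + 0.18166j ; Y_{5,-1}(Ω₂) = -0.13517 + 0.32395j ; Δ = -0.06802 - 0.00257j
  [+0]  conj(Y_{5,0})(Ω₁) = 0.33741 + 0.00000j ; Y_{5,0}(Ω₂) = -0.06533 + 0.00000j ; Δ = -0.02204 + 0.00000j
  [+1]  conj(Y_{5,1})(Ω₁) = -0.06788 + 0.18166j ; Y_{5,1}(Ω₂) = 0.13517 + 0.32395j ; Δ = -0.06802 + 0.00257j
  [+2]  conj(Y_{5,2})(Ω₁) = 0.20988 + 0.18229j ; Y_{5,2}(Ω₂) = 0.01663 - 0.01681j ; Δ = 0.00656 - 0.00050j
  [+3]  conj(Y_{5,3})(Ω₁) = -0.37789 + 0.20547j ; Y_{5,3}(Ω₂) = 0.33909 + 0.13737j ; Δ = -0.15636 + 0.01776j
  [+4]  conj(Y_{5,4})(Ω₁) = -0.03785 - 0.26773j ; Y_{5,4}(Ω₂) = -0.00398 - 0.38323j ; Δ = -0.10245 + 0.01557j
  [+5]  conj(Y_{5,5})(Ω₁) = 0.08589 + 0.01895j ; Y_{5,5}(Ω₂) = -0.16187 + 0.06952j ; Δ = -0.01522 + 0.00290j
Accumulated sum -0.69305 - 0.00000j; after 4π/(2l+1) scaling, -0.79174 - 0.00000j ⇒ P_5 = -0.791742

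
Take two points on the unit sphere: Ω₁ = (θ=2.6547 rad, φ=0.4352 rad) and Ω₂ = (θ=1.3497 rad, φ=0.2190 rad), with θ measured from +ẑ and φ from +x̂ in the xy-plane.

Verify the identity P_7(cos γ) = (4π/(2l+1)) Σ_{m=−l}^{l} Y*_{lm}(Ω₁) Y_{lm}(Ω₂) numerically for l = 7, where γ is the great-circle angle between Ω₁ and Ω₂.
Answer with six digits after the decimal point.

Addition theorem: P_7(cos γ) = (4π/15) Σ_m Y*_{lm}(Ω₁) Y_{lm}(Ω₂), m = −7…7:
  m=-7: Y*=-0.002443+0.000233i  Y=+0.015901-0.420510i  product +0.000059+0.001031i
  m=-6: Y*=+0.014964-0.008776i  Y=+0.089887-0.342303i  product -0.001659-0.005911i
  m=-5: Y*=-0.042849+0.061938i  Y=-0.055690+0.108078i  product -0.004308-0.008080i
  m=-4: Y*=+0.037621-0.219158i  Y=-0.221718+0.266031i  product +0.049961+0.058599i
  m=-3: Y*=+0.114916+0.423118i  Y=+0.012745-0.009830i  product +0.005624+0.004263i
  m=-2: Y*=-0.318487-0.377817i  Y=+0.296981-0.139088i  product -0.147135-0.067907i
  m=-1: Y*=+0.078151+0.036335i  Y=+0.024046-0.005352i  product +0.002074+0.000455i
  m=+0: Y*=+0.441732-0.000000i  Y=-0.320549+0.000000i  product -0.141597+0.000000i
  m=+1: Y*=-0.078151+0.036335i  Y=-0.024046-0.005352i  product +0.002074-0.000455i
  m=+2: Y*=-0.318487+0.377817i  Y=+0.296981+0.139088i  product -0.147135+0.067907i
  m=+3: Y*=-0.114916+0.423118i  Y=-0.012745-0.009830i  product +0.005624-0.004263i
  m=+4: Y*=+0.037621+0.219158i  Y=-0.221718-0.266031i  product +0.049961-0.058599i
  m=+5: Y*=+0.042849+0.061938i  Y=+0.055690+0.108078i  product -0.004308+0.008080i
  m=+6: Y*=+0.014964+0.008776i  Y=+0.089887+0.342303i  product -0.001659+0.005911i
  m=+7: Y*=+0.002443+0.000233i  Y=-0.015901-0.420510i  product +0.000059-0.001031i
Σ over m = -0.332363-0.000000i; ×(4π/15) → -0.278440-0.000000i. Real part: -0.278440

-0.278440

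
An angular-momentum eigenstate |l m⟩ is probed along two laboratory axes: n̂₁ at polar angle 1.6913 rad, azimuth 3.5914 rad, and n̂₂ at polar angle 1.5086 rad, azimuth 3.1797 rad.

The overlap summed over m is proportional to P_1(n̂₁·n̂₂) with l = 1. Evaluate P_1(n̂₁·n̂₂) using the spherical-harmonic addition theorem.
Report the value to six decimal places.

0.900565

Expand P_1 via completeness: Σ_{m} conj(Y_{1,m}) at Ω₁ times Y_{1,m} at Ω₂ —
  m=-1: -0.308872-0.149129i × -0.344576+0.013137i = +0.108389+0.047328i  (running Σ = +0.108389+0.047328i)
  m=0: -0.058736-0.000000i × +0.030370+0.000000i = -0.001784-0.000000i  (running Σ = +0.106605+0.047328i)
  m=1: +0.308872-0.149129i × +0.344576+0.013137i = +0.108389-0.047328i  (running Σ = +0.214994+0.000000i)
Σ over m = +0.214994+0.000000i; ×(4π/3) → +0.900565+0.000000i. Real part: 0.900565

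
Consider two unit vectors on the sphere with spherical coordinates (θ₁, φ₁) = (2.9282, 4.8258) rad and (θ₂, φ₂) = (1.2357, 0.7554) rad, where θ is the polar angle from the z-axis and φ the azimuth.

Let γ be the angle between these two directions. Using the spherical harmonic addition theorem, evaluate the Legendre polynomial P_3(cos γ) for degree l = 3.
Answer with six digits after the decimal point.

Term-by-term m-sum for l=3 (normalisation 4π/7 = 1.795196):
  m=-3: (-0.001322, 0.003736) × (-0.225143, -0.269807) = (0.001306, -0.000484)  (running Σ = (0.001306, -0.000484))
  m=-2: (0.043648, 0.010074) × (0.017973, -0.299203) = (0.003799, -0.012879)  (running Σ = (0.005104, -0.013363))
  m=-1: (0.029245, -0.256760) × (-0.102041, 0.096095) = (0.021689, 0.029010)  (running Σ = (0.026794, 0.015647))
  m=0: (-0.647638, -0.000000) × (-0.301807, 0.000000) = (0.195462, 0.000000)  (running Σ = (0.222255, 0.015647))
  m=1: (-0.029245, -0.256760) × (0.102041, 0.096095) = (0.021689, -0.029010)  (running Σ = (0.243944, -0.013363))
  m=2: (0.043648, -0.010074) × (0.017973, 0.299203) = (0.003799, 0.012879)  (running Σ = (0.247743, -0.000484))
  m=3: (0.001322, 0.003736) × (0.225143, -0.269807) = (0.001306, 0.000484)  (running Σ = (0.249049, 0.000000))
Σ over m = (0.249049, 0.000000); ×(4π/7) → (0.447091, 0.000000). Real part: 0.447091

0.447091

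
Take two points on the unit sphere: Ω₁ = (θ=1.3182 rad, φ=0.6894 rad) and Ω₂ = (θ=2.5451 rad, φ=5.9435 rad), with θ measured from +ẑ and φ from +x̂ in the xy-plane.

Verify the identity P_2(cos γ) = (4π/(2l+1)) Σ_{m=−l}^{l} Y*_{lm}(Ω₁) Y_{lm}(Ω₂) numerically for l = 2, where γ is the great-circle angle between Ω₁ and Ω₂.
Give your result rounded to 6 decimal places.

Term-by-term m-sum for l=2 (normalisation 4π/5 = 2.513274):
  m=-2: Y*=0.06910 + 0.35549j  Y=0.09483 + 0.07658j  product -0.02067 + 0.03900j
  m=-1: Y*=0.14425 + 0.11891j  Y=-0.33852 - 0.11963j  product -0.03461 - 0.05751j
  m=+0: Y*=-0.25629 + 0.00000j  Y=0.33221 + 0.00000j  product -0.08514 + 0.00000j
  m=+1: Y*=-0.14425 + 0.11891j  Y=0.33852 - 0.11963j  product -0.03461 + 0.05751j
  m=+2: Y*=0.06910 - 0.35549j  Y=0.09483 - 0.07658j  product -0.02067 - 0.03900j
Accumulated sum -0.19570 + 0.00000j; after 4π/(2l+1) scaling, -0.49186 + 0.00000j ⇒ P_2 = -0.491856

-0.491856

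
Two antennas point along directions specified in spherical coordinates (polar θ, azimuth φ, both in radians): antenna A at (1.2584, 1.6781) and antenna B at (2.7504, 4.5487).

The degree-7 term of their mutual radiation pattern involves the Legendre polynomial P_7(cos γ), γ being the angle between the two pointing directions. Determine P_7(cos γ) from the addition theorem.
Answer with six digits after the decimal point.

-0.297929

Expand P_7 via completeness: Σ_{m} conj(Y_{7,m}) at Ω₁ times Y_{7,m} at Ω₂ —
  term(m=-7) = 0.00007 - 0.00020j   from Y*(Ω₁)=0.24114 - 0.25826j, Y(Ω₂)=0.00053 - 0.00024j
  term(m=-6) = 0.00013 - 0.00227j   from Y*(Ω₁)=-0.34151 - 0.25630j, Y(Ω₂)=0.00295 + 0.00442j
  term(m=-5) = -0.00042 - 0.00191j   from Y*(Ω₁)=-0.03336 + 0.05610j, Y(Ω₂)=-0.02183 + 0.02043j
  term(m=-4) = 0.01783 + 0.03368j   from Y*(Ω₁)=-0.29801 - 0.13639j, Y(Ω₂)=-0.09224 - 0.07082j
  term(m=-3) = 0.04017 + 0.04244j   from Y*(Ω₁)=-0.05907 + 0.17711j, Y(Ω₂)=0.14760 - 0.27602j
  term(m=-2) = -0.11743 - 0.07071j   from Y*(Ω₁)=-0.25040 - 0.05458j, Y(Ω₂)=0.50644 + 0.17199j
  term(m=-1) = -0.08761 - 0.02434j   from Y*(Ω₁)=-0.02407 + 0.22341j, Y(Ω₂)=-0.06595 + 0.39927j
  term(m=+0) = -0.06108 + 0.00000j   from Y*(Ω₁)=-0.23227 + 0.00000j, Y(Ω₂)=0.26299 + 0.00000j
  term(m=+1) = -0.08761 + 0.02434j   from Y*(Ω₁)=0.02407 + 0.22341j, Y(Ω₂)=0.06595 + 0.39927j
  term(m=+2) = -0.11743 + 0.07071j   from Y*(Ω₁)=-0.25040 + 0.05458j, Y(Ω₂)=0.50644 - 0.17199j
  term(m=+3) = 0.04017 - 0.04244j   from Y*(Ω₁)=0.05907 + 0.17711j, Y(Ω₂)=-0.14760 - 0.27602j
  term(m=+4) = 0.01783 - 0.03368j   from Y*(Ω₁)=-0.29801 + 0.13639j, Y(Ω₂)=-0.09224 + 0.07082j
  term(m=+5) = -0.00042 + 0.00191j   from Y*(Ω₁)=0.03336 + 0.05610j, Y(Ω₂)=0.02183 + 0.02043j
  term(m=+6) = 0.00013 + 0.00227j   from Y*(Ω₁)=-0.34151 + 0.25630j, Y(Ω₂)=0.00295 - 0.00442j
  term(m=+7) = 0.00007 + 0.00020j   from Y*(Ω₁)=-0.24114 - 0.25826j, Y(Ω₂)=-0.00053 - 0.00024j
Total Σ_m = -0.35563 + 0.00000j. Multiply by 0.837758: -0.29793 + 0.00000j. P_7(cos γ) = -0.297929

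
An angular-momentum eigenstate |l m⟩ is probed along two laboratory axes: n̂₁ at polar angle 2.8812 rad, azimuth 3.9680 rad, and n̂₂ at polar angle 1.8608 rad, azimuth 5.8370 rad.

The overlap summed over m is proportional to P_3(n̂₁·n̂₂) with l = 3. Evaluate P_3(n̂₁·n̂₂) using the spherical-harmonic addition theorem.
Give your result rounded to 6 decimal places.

Addition theorem: P_3(cos γ) = (4π/7) Σ_m Y*_{lm}(Ω₁) Y_{lm}(Ω₂), m = −3…3:
  [-3]  conj(Y_{3,-3})(Ω₁) = 0.00561 - 0.00438j ; Y_{3,-3}(Ω₂) = 0.08449 + 0.35725j ; Δ = 0.00204 + 0.00164j
  [-2]  conj(Y_{3,-2})(Ω₁) = 0.00536 - 0.06524j ; Y_{3,-2}(Ω₂) = -0.16841 - 0.20892j ; Δ = -0.01453 + 0.00987j
  [-1]  conj(Y_{3,-1})(Ω₁) = -0.20681 - 0.22451j ; Y_{3,-1}(Ω₂) = -0.16515 - 0.07900j ; Δ = 0.01642 + 0.05342j
  [+0]  conj(Y_{3,0})(Ω₁) = -0.60168 + 0.00000j ; Y_{3,0}(Ω₂) = 0.27651 + 0.00000j ; Δ = -0.16637 + 0.00000j
  [+1]  conj(Y_{3,1})(Ω₁) = 0.20681 - 0.22451j ; Y_{3,1}(Ω₂) = 0.16515 - 0.07900j ; Δ = 0.01642 - 0.05342j
  [+2]  conj(Y_{3,2})(Ω₁) = 0.00536 + 0.06524j ; Y_{3,2}(Ω₂) = -0.16841 + 0.20892j ; Δ = -0.01453 - 0.00987j
  [+3]  conj(Y_{3,3})(Ω₁) = -0.00561 - 0.00438j ; Y_{3,3}(Ω₂) = -0.08449 + 0.35725j ; Δ = 0.00204 - 0.00164j
Total Σ_m = -0.15852 - 0.00000j. Multiply by 1.795196: -0.28458 - 0.00000j. P_3(cos γ) = -0.284576

-0.284576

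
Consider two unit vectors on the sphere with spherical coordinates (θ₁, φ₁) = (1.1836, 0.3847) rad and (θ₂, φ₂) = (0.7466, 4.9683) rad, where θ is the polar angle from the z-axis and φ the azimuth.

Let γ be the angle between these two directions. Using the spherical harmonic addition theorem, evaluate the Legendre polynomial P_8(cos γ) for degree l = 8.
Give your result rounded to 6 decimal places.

-0.030954

Expand P_8 via completeness: Σ_{m} conj(Y_{8,m}) at Ω₁ times Y_{8,m} at Ω₂ —
  m=-8: Y*=(-0.278009, 0.017815)  Y=(-0.010700, -0.020730)  product (0.003344, 0.005572)
  m=-7: Y*=(-0.409419, 0.197112)  Y=(-0.098406, 0.022065)  product (0.035940, -0.028431)
  m=-6: Y*=(-0.181657, 0.199988)  Y=(-0.009239, 0.261396)  product (-0.050598, -0.049332)
  m=-5: Y*=(0.062191, -0.168954)  Y=(0.419745, 0.125825)  product (0.047363, -0.063092)
  m=-4: Y*=(-0.011025, -0.344444)  Y=(0.219385, -0.360124)  product (-0.126461, -0.071596)
  m=-3: Y*=(0.009093, 0.020544)  Y=(-0.043582, -0.045149)  product (0.000531, -0.001306)
  m=-2: Y*=(0.240891, 0.233304)  Y=(0.306869, -0.172385)  product (0.114140, 0.030068)
  m=-1: Y*=(0.040379, 0.016349)  Y=(-0.061459, -0.234892)  product (0.001358, -0.010490)
  m=+0: Y*=(-0.326471, -0.000000)  Y=(0.285199, 0.000000)  product (-0.093109, -0.000000)
  m=+1: Y*=(-0.040379, 0.016349)  Y=(0.061459, -0.234892)  product (0.001358, 0.010490)
  m=+2: Y*=(0.240891, -0.233304)  Y=(0.306869, 0.172385)  product (0.114140, -0.030068)
  m=+3: Y*=(-0.009093, 0.020544)  Y=(0.043582, -0.045149)  product (0.000531, 0.001306)
  m=+4: Y*=(-0.011025, 0.344444)  Y=(0.219385, 0.360124)  product (-0.126461, 0.071596)
  m=+5: Y*=(-0.062191, -0.168954)  Y=(-0.419745, 0.125825)  product (0.047363, 0.063092)
  m=+6: Y*=(-0.181657, -0.199988)  Y=(-0.009239, -0.261396)  product (-0.050598, 0.049332)
  m=+7: Y*=(0.409419, 0.197112)  Y=(0.098406, 0.022065)  product (0.035940, 0.028431)
  m=+8: Y*=(-0.278009, -0.017815)  Y=(-0.010700, 0.020730)  product (0.003344, -0.005572)
Accumulated sum (-0.041875, -0.000000); after 4π/(2l+1) scaling, (-0.030954, -0.000000) ⇒ P_8 = -0.030954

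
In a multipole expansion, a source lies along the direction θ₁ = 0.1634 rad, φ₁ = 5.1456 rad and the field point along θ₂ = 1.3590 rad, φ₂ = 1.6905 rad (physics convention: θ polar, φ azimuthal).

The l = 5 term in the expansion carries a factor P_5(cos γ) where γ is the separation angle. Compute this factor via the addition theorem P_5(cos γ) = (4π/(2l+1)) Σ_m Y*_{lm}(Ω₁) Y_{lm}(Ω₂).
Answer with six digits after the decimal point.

0.103700

Summing Y*_{l m}(θ₁,φ₁)·Y_{l m}(θ₂,φ₂) over m ∈ [−5, 5]; prefactor 4π/(2·5+1) = 1.142397:
  m=-5: Y*=0.00004 + 0.00003j  Y=-0.23356 - 0.34248j  product -0.00000 - 0.00002j
  m=-4: Y*=-0.00016 + 0.00100j  Y=0.25017 - 0.12987j  product 0.00009 + 0.00027j
  m=-3: Y*=-0.01114 + 0.00310j  Y=-0.06843 - 0.18228j  product 0.00133 + 0.00182j
  m=-2: Y*=-0.05504 - 0.06476j  Y=0.28696 - 0.07004j  product -0.02033 - 0.01473j
  m=-1: Y*=0.15909 - 0.34396j  Y=-0.01579 - 0.13130j  product -0.04767 - 0.01546j
  m=+0: Y*=0.75723 + 0.00000j  Y=0.29575 + 0.00000j  product 0.22395 + 0.00000j
  m=+1: Y*=-0.15909 - 0.34396j  Y=0.01579 - 0.13130j  product -0.04767 + 0.01546j
  m=+2: Y*=-0.05504 + 0.06476j  Y=0.28696 + 0.07004j  product -0.02033 + 0.01473j
  m=+3: Y*=0.01114 + 0.00310j  Y=0.06843 - 0.18228j  product 0.00133 - 0.00182j
  m=+4: Y*=-0.00016 - 0.00100j  Y=0.25017 + 0.12987j  product 0.00009 - 0.00027j
  m=+5: Y*=-0.00004 + 0.00003j  Y=0.23356 - 0.34248j  product -0.00000 + 0.00002j
Σ over m = 0.09077 + 0.00000j; ×(4π/11) → 0.10370 + 0.00000j. Real part: 0.103700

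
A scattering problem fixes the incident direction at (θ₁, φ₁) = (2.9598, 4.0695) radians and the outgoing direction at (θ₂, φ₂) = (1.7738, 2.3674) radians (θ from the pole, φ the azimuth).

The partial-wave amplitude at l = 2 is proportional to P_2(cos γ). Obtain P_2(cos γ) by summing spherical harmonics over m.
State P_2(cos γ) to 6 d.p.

-0.454007

Term-by-term m-sum for l=2 (normalisation 4π/5 = 2.513274):
  term(m=-2) = -0.004518-0.001215i   from Y*(Ω₁)=-0.003550+0.012116i, Y(Ω₂)=+0.008304+0.370480i
  term(m=-1) = -0.002744+0.020776i   from Y*(Ω₁)=+0.082355+0.109946i, Y(Ω₂)=+0.109076+0.106658i
  term(m=+0) = -0.166119+0.000000i   from Y*(Ω₁)=+0.599856-0.000000i, Y(Ω₂)=-0.276932+0.000000i
  term(m=+1) = -0.002744-0.020776i   from Y*(Ω₁)=-0.082355+0.109946i, Y(Ω₂)=-0.109076+0.106658i
  term(m=+2) = -0.004518+0.001215i   from Y*(Ω₁)=-0.003550-0.012116i, Y(Ω₂)=+0.008304-0.370480i
Accumulated sum -0.180644+0.000000i; after 4π/(2l+1) scaling, -0.454007+0.000000i ⇒ P_2 = -0.454007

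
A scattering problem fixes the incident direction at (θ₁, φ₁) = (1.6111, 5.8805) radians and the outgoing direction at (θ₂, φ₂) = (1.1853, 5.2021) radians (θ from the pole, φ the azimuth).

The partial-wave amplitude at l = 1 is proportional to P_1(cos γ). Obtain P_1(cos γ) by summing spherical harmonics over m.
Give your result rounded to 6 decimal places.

Summing Y*_{l m}(θ₁,φ₁)·Y_{l m}(θ₂,φ₂) over m ∈ [−1, 1]; prefactor 4π/(2·1+1) = 4.188790:
  term(m=-1) = +0.086046+0.069354i   from Y*(Ω₁)=+0.317601-0.135286i, Y(Ω₂)=+0.150584+0.282513i
  term(m=+0) = -0.003617-0.000000i   from Y*(Ω₁)=-0.019687-0.000000i, Y(Ω₂)=+0.183724+0.000000i
  term(m=+1) = +0.086046-0.069354i   from Y*(Ω₁)=-0.317601-0.135286i, Y(Ω₂)=-0.150584+0.282513i
Total Σ_m = +0.168474+0.000000i. Multiply by 4.188790: +0.705703+0.000000i. P_1(cos γ) = 0.705703

0.705703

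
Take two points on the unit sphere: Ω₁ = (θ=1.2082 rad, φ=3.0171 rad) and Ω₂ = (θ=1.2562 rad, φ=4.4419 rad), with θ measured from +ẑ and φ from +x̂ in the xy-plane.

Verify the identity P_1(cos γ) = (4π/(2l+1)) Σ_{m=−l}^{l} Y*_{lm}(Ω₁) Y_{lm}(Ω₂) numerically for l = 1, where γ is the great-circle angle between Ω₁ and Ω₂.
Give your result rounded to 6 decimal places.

Summing Y*_{l m}(θ₁,φ₁)·Y_{l m}(θ₂,φ₂) over m ∈ [−1, 1]; prefactor 4π/(2·1+1) = 4.188790:
  m=-1: Y*=(-0.320530, 0.040111)  Y=(-0.087786, 0.316592)  product (0.015439, -0.104998)
  m=+0: Y*=(0.173309, -0.000000)  Y=(0.151190, 0.000000)  product (0.026202, 0.000000)
  m=+1: Y*=(0.320530, 0.040111)  Y=(0.087786, 0.316592)  product (0.015439, 0.104998)
Total Σ_m = (0.057081, 0.000000). Multiply by 4.188790: (0.239100, 0.000000). P_1(cos γ) = 0.239100

0.239100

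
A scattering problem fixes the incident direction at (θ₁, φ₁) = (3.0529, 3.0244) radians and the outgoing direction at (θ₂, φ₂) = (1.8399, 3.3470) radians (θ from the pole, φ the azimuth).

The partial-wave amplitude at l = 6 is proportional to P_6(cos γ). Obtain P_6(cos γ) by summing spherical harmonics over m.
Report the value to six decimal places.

Summing Y*_{l m}(θ₁,φ₁)·Y_{l m}(θ₂,φ₂) over m ∈ [−6, 6]; prefactor 4π/(2·6+1) = 0.966644:
  m=-6: 0.00000 - 0.00000j × 0.12869 - 0.36573j = -0.00000 - 0.00000j  (running Σ = -0.00000 - 0.00000j)
  m=-5: 0.00001 - 0.00001j × 0.19164 - 0.31699j = -0.00000 - 0.00000j  (running Σ = -0.00000 - 0.00000j)
  m=-4: 0.00019 - 0.00010j × -0.04668 + 0.05019j = -0.00000 + 0.00001j  (running Σ = -0.00000 + 0.00001j)
  m=-3: 0.00335 - 0.00123j × -0.28139 + 0.19929j = -0.00070 + 0.00101j  (running Σ = -0.00070 + 0.00102j)
  m=-2: 0.03884 - 0.00927j × -0.02982 + 0.01299j = -0.00104 + 0.00078j  (running Σ = -0.00174 + 0.00181j)
  m=-1: 0.27867 - 0.03281j × 0.31469 - 0.06556j = 0.08554 - 0.02859j  (running Σ = 0.08380 - 0.02679j)
  m=0: 0.93479 + 0.00000j × 0.05910 + 0.00000j = 0.05525 + 0.00000j  (running Σ = 0.13905 - 0.02679j)
  m=1: -0.27867 - 0.03281j × -0.31469 - 0.06556j = 0.08554 + 0.02859j  (running Σ = 0.22459 + 0.00181j)
  m=2: 0.03884 + 0.00927j × -0.02982 - 0.01299j = -0.00104 - 0.00078j  (running Σ = 0.22355 + 0.00102j)
  m=3: -0.00335 - 0.00123j × 0.28139 + 0.19929j = -0.00070 - 0.00101j  (running Σ = 0.22285 + 0.00001j)
  m=4: 0.00019 + 0.00010j × -0.04668 - 0.05019j = -0.00000 - 0.00001j  (running Σ = 0.22285 - 0.00000j)
  m=5: -0.00001 - 0.00001j × -0.19164 - 0.31699j = -0.00000 + 0.00000j  (running Σ = 0.22285 - 0.00000j)
  m=6: 0.00000 + 0.00000j × 0.12869 + 0.36573j = -0.00000 + 0.00000j  (running Σ = 0.22285 + 0.00000j)
Total Σ_m = 0.22285 + 0.00000j. Multiply by 0.966644: 0.21542 + 0.00000j. P_6(cos γ) = 0.215416

0.215416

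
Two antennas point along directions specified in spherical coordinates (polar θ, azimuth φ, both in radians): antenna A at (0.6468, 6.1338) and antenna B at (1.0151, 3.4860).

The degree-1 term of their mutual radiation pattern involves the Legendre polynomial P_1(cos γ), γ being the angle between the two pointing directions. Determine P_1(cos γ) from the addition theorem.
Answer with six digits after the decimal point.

-0.029820

Expand P_1 via completeness: Σ_{m} conj(Y_{1,m}) at Ω₁ times Y_{1,m} at Ω₂ —
  term(m=-1) = -0.053810+0.028965i   from Y*(Ω₁)=+0.205888-0.030988i, Y(Ω₂)=-0.276273+0.099100i
  term(m=+0) = +0.100502+0.000000i   from Y*(Ω₁)=+0.389913-0.000000i, Y(Ω₂)=+0.257755+0.000000i
  term(m=+1) = -0.053810-0.028965i   from Y*(Ω₁)=-0.205888-0.030988i, Y(Ω₂)=+0.276273+0.099100i
Σ over m = -0.007119+0.000000i; ×(4π/3) → -0.029820+0.000000i. Real part: -0.029820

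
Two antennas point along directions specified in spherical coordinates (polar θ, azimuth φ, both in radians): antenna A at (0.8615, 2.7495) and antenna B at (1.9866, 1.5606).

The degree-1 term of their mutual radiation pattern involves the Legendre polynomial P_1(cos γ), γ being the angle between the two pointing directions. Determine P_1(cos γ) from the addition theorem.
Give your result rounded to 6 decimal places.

Expand P_1 via completeness: Σ_{m} conj(Y_{1,m}) at Ω₁ times Y_{1,m} at Ω₂ —
  m=-1: (-0.242272, 0.100180) × (0.003223, -0.316039) = (0.030880, 0.076890)  (running Σ = (0.030880, 0.076890))
  m=0: (0.318227, -0.000000) × (-0.197359, 0.000000) = (-0.062805, 0.000000)  (running Σ = (-0.031925, 0.076890))
  m=1: (0.242272, 0.100180) × (-0.003223, -0.316039) = (0.030880, -0.076890)  (running Σ = (-0.001045, 0.000000))
Σ over m = (-0.001045, 0.000000); ×(4π/3) → (-0.004375, 0.000000). Real part: -0.004375

-0.004375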